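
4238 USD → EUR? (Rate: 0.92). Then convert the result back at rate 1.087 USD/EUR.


Amount × rate = 4238 × 0.92 = 3898.96 EUR
Round-trip: 3898.96 × 1.087 = 4238.17 USD
= 3898.96 EUR, then 4238.17 USD

3898.96 EUR, then 4238.17 USD


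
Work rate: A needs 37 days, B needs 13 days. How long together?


Rate of A = 1/37 per day
Rate of B = 1/13 per day
Combined rate = 1/37 + 1/13 = 50/481 ≈ 0.1040 per day
Days = 1 / combined rate = 481/50
= 9.62 days

9.62 days


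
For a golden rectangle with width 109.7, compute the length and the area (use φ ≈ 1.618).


φ = (1 + √5) / 2 ≈ 1.618
Length = width × φ = 109.7 × 1.618 = 177.4946
≈ 177.49
Area = width × length = 109.7 × 177.4946 = 19471.15762 ≈ 19471.16
= Length: 177.49, Area: 19471.16

Length: 177.49, Area: 19471.16


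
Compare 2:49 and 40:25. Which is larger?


2/49 = 0.0408
40/25 = 1.6000
0.0408 < 1.6000, so 2:49 is less
= 40:25

40:25


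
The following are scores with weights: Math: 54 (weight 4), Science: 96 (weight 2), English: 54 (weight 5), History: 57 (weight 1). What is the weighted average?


Numerator = 54×4 + 96×2 + 54×5 + 57×1
= 216 + 192 + 270 + 57
= 735
Total weight = 12
Weighted avg = 735/12
= 61.25

61.25


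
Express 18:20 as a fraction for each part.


Total parts = 18 + 20 = 38
First part: 18/38 = 9/19
Second part: 20/38 = 10/19
= 9/19 and 10/19

9/19 and 10/19


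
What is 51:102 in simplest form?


GCD(51, 102) = 51
51/51 : 102/51
= 1:2

1:2


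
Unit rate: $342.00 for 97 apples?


Unit rate = total / quantity
= 342.00 / 97
= $3.53 per unit

$3.53 per unit


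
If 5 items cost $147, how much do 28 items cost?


Direct proportion: y/x = constant
k = 147/5 = 29.4000
y₂ = k × 28 = 147 × 28 / 5 = 4116/5
= 823.20

823.20


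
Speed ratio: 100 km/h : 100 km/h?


Ratio = 100:100
GCD = 100
Simplified = 1:1
Time ratio (same distance) = 1:1
Speed ratio = 1:1

1:1


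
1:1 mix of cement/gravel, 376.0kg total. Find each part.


Total parts = 1 + 1 = 2
cement: 376.0 × 1/2 = 188.0kg
gravel: 376.0 × 1/2 = 188.0kg
= 188.0kg and 188.0kg

188.0kg and 188.0kg


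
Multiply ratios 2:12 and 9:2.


Compound ratio = (2×9) : (12×2)
= 18:24
GCD = 6
= 3:4

3:4


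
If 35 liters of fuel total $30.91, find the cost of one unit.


Unit rate = total / quantity
= 30.91 / 35
= $0.88 per unit

$0.88 per unit


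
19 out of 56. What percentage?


Percentage = (part / whole) × 100
= (19 / 56) × 100
≈ 33.93%

33.93%


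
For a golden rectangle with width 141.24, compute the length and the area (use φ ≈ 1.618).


φ = (1 + √5) / 2 ≈ 1.618
Length = width × φ = 141.24 × 1.618 = 228.52632
≈ 228.53
Area = width × length = 141.24 × 228.52632 = 32277.0574368 ≈ 32277.06
= Length: 228.53, Area: 32277.06

Length: 228.53, Area: 32277.06


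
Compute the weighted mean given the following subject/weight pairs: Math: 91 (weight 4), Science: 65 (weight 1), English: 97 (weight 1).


Numerator = 91×4 + 65×1 + 97×1
= 364 + 65 + 97
= 526
Total weight = 6
Weighted avg = 526/6
= 87.67

87.67


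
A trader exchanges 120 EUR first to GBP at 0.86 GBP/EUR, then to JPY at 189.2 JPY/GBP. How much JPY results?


Step 1: 120 EUR × 0.86 = 103.20 GBP
Step 2: 103.20 GBP × 189.2 = 19525.44 JPY
Implied rate EUR→JPY = 0.86 × 189.2 = 162.7120
= 19525.44 JPY

19525.44 JPY


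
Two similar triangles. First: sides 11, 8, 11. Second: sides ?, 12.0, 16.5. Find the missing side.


Scale factor = 12.0/8 = 1.5
Missing side = 11 × 1.5
= 16.5

16.5


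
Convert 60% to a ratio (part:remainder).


60% means 60 parts out of 100; remainder = 40
Part : remainder = 60:40
GCD = 20
= 3:2

3:2


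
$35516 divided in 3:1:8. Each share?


Total parts = 3 + 1 + 8 = 12
Part 1: 35516 × 3/12 = 8879.00
Part 2: 35516 × 1/12 = 2959.67
Part 3: 35516 × 8/12 = 23677.33
= Part 1: $8879.00, Part 2: $2959.67, Part 3: $23677.33

Part 1: $8879.00, Part 2: $2959.67, Part 3: $23677.33


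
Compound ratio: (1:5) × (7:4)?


Compound ratio = (1×7) : (5×4)
= 7:20
GCD = 1
= 7:20

7:20


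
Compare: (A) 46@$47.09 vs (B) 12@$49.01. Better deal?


Deal A: $47.09/46 = $1.0237/unit
Deal B: $49.01/12 = $4.0842/unit
A is cheaper per unit
= Deal A

Deal A


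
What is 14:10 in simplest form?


GCD(14, 10) = 2
14/2 : 10/2
= 7:5

7:5


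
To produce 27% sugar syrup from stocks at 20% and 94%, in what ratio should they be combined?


Let x parts of 20% mix with y parts of 94%.
20x + 94y = 27(x + y)
20x + 94y = 27x + 27y
x(20 - 27) = y(27 - 94)
x/y = (94 - 27)/(27 - 20) = 67/7
Simplify: 67:7
= 67:7

67:7


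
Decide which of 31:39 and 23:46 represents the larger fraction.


31/39 = 0.7949
23/46 = 0.5000
0.7949 > 0.5000, so 31:39 is greater
= 31:39

31:39


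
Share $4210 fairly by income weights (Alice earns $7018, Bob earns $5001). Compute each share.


Total income = 7018 + 5001 = $12019
Alice: $4210 × 7018/12019 = $2458.26
Bob: $4210 × 5001/12019 = $1751.74
= Alice: $2458.26, Bob: $1751.74

Alice: $2458.26, Bob: $1751.74


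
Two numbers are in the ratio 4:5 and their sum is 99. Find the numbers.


Let A = 4k, B = 5k.
4k + 5k = 99
9k = 99 → k = 99/9 = 11
A = 4×11 = 44, B = 5×11 = 55
= A = 44, B = 55

A = 44, B = 55


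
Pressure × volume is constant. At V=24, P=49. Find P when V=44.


Inverse proportion: x × y = constant
k = 24 × 49 = 1176
y₂ = k / 44 = 1176 / 44
= 26.73

26.73


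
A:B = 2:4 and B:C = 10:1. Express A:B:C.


Match B: multiply A:B by 10 → 20:40
Multiply B:C by 4 → 40:4
Combined: 20:40:4
GCD = 4
= 5:10:1

5:10:1


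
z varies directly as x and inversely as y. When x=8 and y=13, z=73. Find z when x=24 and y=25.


z = k·x/y
Solve for k using the known point: k = z·y/x = 73×13/8 = 949/8 = 118.6250
Now evaluate at x=24, y=25:
z = k × 24 / 25 = (949 × 24) / (8 × 25) = 22776/200
= 113.8800

113.8800


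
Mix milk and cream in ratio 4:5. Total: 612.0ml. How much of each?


Total parts = 4 + 5 = 9
milk: 612.0 × 4/9 = 272.0ml
cream: 612.0 × 5/9 = 340.0ml
= 272.0ml and 340.0ml

272.0ml and 340.0ml


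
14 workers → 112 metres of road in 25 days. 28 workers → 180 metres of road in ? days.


Days ∝ work / workers, so d₂ = d₁ × (m₁/m₂) × (w₂/w₁)
Workers factor (inverse): 14/28 = 0.5000
Work factor (direct): 180/112 ≈ 1.6071
d₂ = 25 × 14/28 × 180/112 = (25 × 14 × 180) / (28 × 112) = 63000/3136
≈ 20.09 days

20.09 days


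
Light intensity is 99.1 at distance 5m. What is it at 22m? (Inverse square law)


I₁d₁² = I₂d₂²
I₂ = I₁ × (d₁/d₂)²
= 99.1 × (5/22)²
= 99.1 × 25/484
= 2477.5/484
≈ 5.1188

5.1188


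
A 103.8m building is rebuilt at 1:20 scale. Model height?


Model size = real / scale
= 103.8 / 20
= 5.1900 m

5.1900 m


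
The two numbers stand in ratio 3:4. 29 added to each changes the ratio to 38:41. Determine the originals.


Let A = 3k, B = 4k.
(3k + 29) / (4k + 29) = 38/41
Cross-multiply: 41(3k + 29) = 38(4k + 29)
123k + 1189 = 152k + 1102
123k - 152k = 1102 - 1189
-29k = -87
k = -87/-29 = 3
A = 3×3 = 9, B = 4×3 = 12
= A = 9, B = 12

A = 9, B = 12


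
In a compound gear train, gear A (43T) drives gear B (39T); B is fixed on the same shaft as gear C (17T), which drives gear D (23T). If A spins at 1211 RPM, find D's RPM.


Stage 1: RPM_B = RPM_A × t_A/t_B = 1211 × 43/39 = 52073/39 ≈ 1335.21
B and C share a shaft → RPM_C = RPM_B
Stage 2: RPM_D = RPM_C × t_C/t_D = RPM_A × (t_A×t_C)/(t_B×t_D)
Overall ratio = (43×17)/(39×23) = 731/897
RPM_D = 1211 × 731/897 = 885241/897
≈ 986.89 RPM

986.89 RPM


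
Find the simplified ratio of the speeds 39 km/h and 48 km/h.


Ratio = 39:48
GCD = 3
Simplified = 13:16
Time ratio (same distance) = 16:13
Speed ratio = 13:16

13:16


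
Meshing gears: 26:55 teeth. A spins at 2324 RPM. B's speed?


Gear ratio = 26:55 = 26:55
RPM_B = RPM_A × (teeth_A / teeth_B)
= 2324 × (26/55)
= 1098.6 RPM

1098.6 RPM


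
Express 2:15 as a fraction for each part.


Total parts = 2 + 15 = 17
First part: 2/17 = 2/17
Second part: 15/17 = 15/17
= 2/17 and 15/17

2/17 and 15/17


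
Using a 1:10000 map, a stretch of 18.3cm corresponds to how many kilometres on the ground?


Real distance = map distance × scale
= 18.3cm × 10000
= 183000 cm = 1830.0 m
= 1.830 km

1.830 km


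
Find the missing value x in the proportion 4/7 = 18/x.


Cross multiply: 4 × x = 7 × 18
4x = 126
x = 126 / 4
= 31.50

31.50


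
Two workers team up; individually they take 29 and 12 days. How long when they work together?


Rate of A = 1/29 per day
Rate of B = 1/12 per day
Combined rate = 1/29 + 1/12 = 41/348 ≈ 0.1178 per day
Days = 1 / combined rate = 348/41
≈ 8.49 days

8.49 days


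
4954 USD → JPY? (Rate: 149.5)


Amount × rate = 4954 × 149.5
= 740623.00 JPY

740623.00 JPY


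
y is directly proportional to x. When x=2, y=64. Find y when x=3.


Direct proportion: y/x = constant
k = 64/2 = 32.0000
y₂ = k × 3 = 64 × 3 / 2 = 192/2
= 96.00

96.00


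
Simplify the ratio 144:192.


GCD(144, 192) = 48
144/48 : 192/48
= 3:4

3:4


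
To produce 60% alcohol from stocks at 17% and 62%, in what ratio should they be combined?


Let x parts of 17% mix with y parts of 62%.
17x + 62y = 60(x + y)
17x + 62y = 60x + 60y
x(17 - 60) = y(60 - 62)
x/y = (62 - 60)/(60 - 17) = 2/43
Simplify: 2:43
= 2:43

2:43


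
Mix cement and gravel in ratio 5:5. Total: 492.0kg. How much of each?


Total parts = 5 + 5 = 10
cement: 492.0 × 5/10 = 246.0kg
gravel: 492.0 × 5/10 = 246.0kg
= 246.0kg and 246.0kg

246.0kg and 246.0kg


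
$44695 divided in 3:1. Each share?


Total parts = 3 + 1 = 4
Part 1: 44695 × 3/4 = 33521.25
Part 2: 44695 × 1/4 = 11173.75
= Part 1: $33521.25, Part 2: $11173.75

Part 1: $33521.25, Part 2: $11173.75


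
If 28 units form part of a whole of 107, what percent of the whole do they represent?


Percentage = (part / whole) × 100
= (28 / 107) × 100
≈ 26.17%

26.17%


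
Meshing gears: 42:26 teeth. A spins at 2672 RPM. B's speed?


Gear ratio = 42:26 = 21:13
RPM_B = RPM_A × (teeth_A / teeth_B)
= 2672 × (42/26)
= 4316.3 RPM

4316.3 RPM


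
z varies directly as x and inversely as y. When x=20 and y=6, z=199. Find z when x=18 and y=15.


z = k·x/y
Solve for k using the known point: k = z·y/x = 199×6/20 = 1194/20 = 59.7000
Now evaluate at x=18, y=15:
z = k × 18 / 15 = (1194 × 18) / (20 × 15) = 21492/300
= 71.6400

71.6400


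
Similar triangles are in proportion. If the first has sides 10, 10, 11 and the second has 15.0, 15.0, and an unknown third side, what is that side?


Scale factor = 15.0/10 = 1.5
Missing side = 11 × 1.5
= 16.5

16.5


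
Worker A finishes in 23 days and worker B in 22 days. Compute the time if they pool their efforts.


Rate of A = 1/23 per day
Rate of B = 1/22 per day
Combined rate = 1/23 + 1/22 = 45/506 ≈ 0.0889 per day
Days = 1 / combined rate = 506/45
≈ 11.24 days

11.24 days


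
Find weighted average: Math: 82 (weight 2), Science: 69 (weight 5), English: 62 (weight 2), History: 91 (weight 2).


Numerator = 82×2 + 69×5 + 62×2 + 91×2
= 164 + 345 + 124 + 182
= 815
Total weight = 11
Weighted avg = 815/11
= 74.09

74.09


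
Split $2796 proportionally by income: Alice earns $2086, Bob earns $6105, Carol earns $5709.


Total income = 2086 + 6105 + 5709 = $13900
Alice: $2796 × 2086/13900 = $419.60
Bob: $2796 × 6105/13900 = $1228.03
Carol: $2796 × 5709/13900 = $1148.37
= Alice: $419.60, Bob: $1228.03, Carol: $1148.37

Alice: $419.60, Bob: $1228.03, Carol: $1148.37


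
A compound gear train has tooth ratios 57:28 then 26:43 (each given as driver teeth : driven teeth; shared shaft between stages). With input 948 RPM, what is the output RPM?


Stage 1: RPM_B = RPM_A × t_A/t_B = 948 × 57/28 = 54036/28 ≈ 1929.86
B and C share a shaft → RPM_C = RPM_B
Stage 2: RPM_D = RPM_C × t_C/t_D = RPM_A × (t_A×t_C)/(t_B×t_D)
Overall ratio = (57×26)/(28×43) = 1482/1204
RPM_D = 948 × 1482/1204 = 1404936/1204
≈ 1166.89 RPM

1166.89 RPM


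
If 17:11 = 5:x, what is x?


Cross multiply: 17 × x = 11 × 5
17x = 55
x = 55 / 17
= 3.24

3.24


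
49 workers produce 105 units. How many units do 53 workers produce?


Direct proportion: y/x = constant
k = 105/49 ≈ 2.1429
y₂ = k × 53 = 105 × 53 / 49 = 5565/49
≈ 113.57

113.57


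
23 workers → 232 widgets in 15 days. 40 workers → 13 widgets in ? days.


Days ∝ work / workers, so d₂ = d₁ × (m₁/m₂) × (w₂/w₁)
Workers factor (inverse): 23/40 = 0.5750
Work factor (direct): 13/232 ≈ 0.0560
d₂ = 15 × 23/40 × 13/232 = (15 × 23 × 13) / (40 × 232) = 4485/9280
≈ 0.48 days

0.48 days


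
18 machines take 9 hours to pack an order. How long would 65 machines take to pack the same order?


Inverse proportion: x × y = constant
k = 18 × 9 = 162
y₂ = k / 65 = 162 / 65
= 2.49

2.49


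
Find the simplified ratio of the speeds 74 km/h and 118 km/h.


Ratio = 74:118
GCD = 2
Simplified = 37:59
Time ratio (same distance) = 59:37
Speed ratio = 37:59

37:59


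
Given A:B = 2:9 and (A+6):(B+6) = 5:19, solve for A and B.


Let A = 2k, B = 9k.
(2k + 6) / (9k + 6) = 5/19
Cross-multiply: 19(2k + 6) = 5(9k + 6)
38k + 114 = 45k + 30
38k - 45k = 30 - 114
-7k = -84
k = -84/-7 = 12
A = 2×12 = 24, B = 9×12 = 108
= A = 24, B = 108

A = 24, B = 108


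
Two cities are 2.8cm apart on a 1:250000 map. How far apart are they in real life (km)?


Real distance = map distance × scale
= 2.8cm × 250000
= 700000 cm = 7000.0 m
= 7.000 km

7.000 km


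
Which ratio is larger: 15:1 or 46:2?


15/1 = 15.0000
46/2 = 23.0000
15.0000 < 23.0000, so 15:1 is less
= 46:2

46:2


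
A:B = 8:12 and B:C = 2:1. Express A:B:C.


Match B: multiply A:B by 2 → 16:24
Multiply B:C by 12 → 24:12
Combined: 16:24:12
GCD = 4
= 4:6:3

4:6:3


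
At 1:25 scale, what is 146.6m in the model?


Model size = real / scale
= 146.6 / 25
= 5.8640 m

5.8640 m


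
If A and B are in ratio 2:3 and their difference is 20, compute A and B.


Let A = 2k, B = 3k.
3k - 2k = 20
1k = 20 → k = 20/1 = 20
A = 2×20 = 40, B = 3×20 = 60
= A = 40, B = 60

A = 40, B = 60


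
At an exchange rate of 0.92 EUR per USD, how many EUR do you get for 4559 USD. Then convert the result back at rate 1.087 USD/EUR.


Amount × rate = 4559 × 0.92 = 4194.28 EUR
Round-trip: 4194.28 × 1.087 = 4559.18 USD
= 4194.28 EUR, then 4559.18 USD

4194.28 EUR, then 4559.18 USD


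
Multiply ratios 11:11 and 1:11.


Compound ratio = (11×1) : (11×11)
= 11:121
GCD = 11
= 1:11

1:11


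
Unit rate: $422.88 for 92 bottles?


Unit rate = total / quantity
= 422.88 / 92
= $4.60 per unit

$4.60 per unit


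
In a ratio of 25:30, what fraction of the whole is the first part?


Total parts = 25 + 30 = 55
First part: 25/55 = 5/11
= 5/11

5/11


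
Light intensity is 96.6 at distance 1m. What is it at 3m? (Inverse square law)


I₁d₁² = I₂d₂²
I₂ = I₁ × (d₁/d₂)²
= 96.6 × (1/3)²
= 96.6 × 1/9
= 96.6/9
≈ 10.7333

10.7333


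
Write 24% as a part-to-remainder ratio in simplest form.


24% means 24 parts out of 100; remainder = 76
Part : remainder = 24:76
GCD = 4
= 6:19

6:19


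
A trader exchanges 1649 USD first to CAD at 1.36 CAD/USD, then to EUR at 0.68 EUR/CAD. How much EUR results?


Step 1: 1649 USD × 1.36 = 2242.64 CAD
Step 2: 2242.64 CAD × 0.68 = 1525.00 EUR
Implied rate USD→EUR = 1.36 × 0.68 = 0.9248
= 1525.00 EUR

1525.00 EUR


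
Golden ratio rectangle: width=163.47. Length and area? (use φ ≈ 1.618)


φ = (1 + √5) / 2 ≈ 1.618
Length = width × φ = 163.47 × 1.618 = 264.49446
≈ 264.49
Area = width × length = 163.47 × 264.49446 = 43236.9093762 ≈ 43236.91
= Length: 264.49, Area: 43236.91

Length: 264.49, Area: 43236.91


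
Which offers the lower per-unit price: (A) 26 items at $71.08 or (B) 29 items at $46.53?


Deal A: $71.08/26 = $2.7338/unit
Deal B: $46.53/29 = $1.6045/unit
B is cheaper per unit
= Deal B

Deal B


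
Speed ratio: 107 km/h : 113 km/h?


Ratio = 107:113
GCD = 1
Simplified = 107:113
Time ratio (same distance) = 113:107
Speed ratio = 107:113

107:113


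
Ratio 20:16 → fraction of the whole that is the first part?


Total parts = 20 + 16 = 36
First part: 20/36 = 5/9
= 5/9

5/9


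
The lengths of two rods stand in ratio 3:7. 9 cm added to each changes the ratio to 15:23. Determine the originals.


Let A = 3k, B = 7k.
(3k + 9) / (7k + 9) = 15/23
Cross-multiply: 23(3k + 9) = 15(7k + 9)
69k + 207 = 105k + 135
69k - 105k = 135 - 207
-36k = -72
k = -72/-36 = 2
A = 3×2 = 6, B = 7×2 = 14
= A = 6, B = 14

A = 6, B = 14


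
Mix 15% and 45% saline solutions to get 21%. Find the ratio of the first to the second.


Let x parts of 15% mix with y parts of 45%.
15x + 45y = 21(x + y)
15x + 45y = 21x + 21y
x(15 - 21) = y(21 - 45)
x/y = (45 - 21)/(21 - 15) = 24/6
Simplify: 4:1
= 4:1

4:1


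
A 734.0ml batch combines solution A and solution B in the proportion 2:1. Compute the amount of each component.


Total parts = 2 + 1 = 3
solution A: 734.0 × 2/3 = 489.3ml
solution B: 734.0 × 1/3 = 244.7ml
= 489.3ml and 244.7ml

489.3ml and 244.7ml


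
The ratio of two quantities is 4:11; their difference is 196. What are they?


Let A = 4k, B = 11k.
11k - 4k = 196
7k = 196 → k = 196/7 = 28
A = 4×28 = 112, B = 11×28 = 308
= A = 112, B = 308

A = 112, B = 308


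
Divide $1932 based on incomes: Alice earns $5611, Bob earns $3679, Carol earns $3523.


Total income = 5611 + 3679 + 3523 = $12813
Alice: $1932 × 5611/12813 = $846.05
Bob: $1932 × 3679/12813 = $554.74
Carol: $1932 × 3523/12813 = $531.21
= Alice: $846.05, Bob: $554.74, Carol: $531.21

Alice: $846.05, Bob: $554.74, Carol: $531.21


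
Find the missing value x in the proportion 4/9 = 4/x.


Cross multiply: 4 × x = 9 × 4
4x = 36
x = 36 / 4
= 9.00

9.00


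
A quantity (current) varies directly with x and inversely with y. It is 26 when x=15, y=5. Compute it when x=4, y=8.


z = k·x/y
Solve for k using the known point: k = z·y/x = 26×5/15 = 130/15 ≈ 8.6667
Now evaluate at x=4, y=8:
z = k × 4 / 8 = (130 × 4) / (15 × 8) = 520/120
≈ 4.3333

4.3333


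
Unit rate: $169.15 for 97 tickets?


Unit rate = total / quantity
= 169.15 / 97
= $1.74 per unit

$1.74 per unit


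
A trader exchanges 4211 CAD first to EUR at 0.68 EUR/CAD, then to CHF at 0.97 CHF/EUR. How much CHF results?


Step 1: 4211 CAD × 0.68 = 2863.48 EUR
Step 2: 2863.48 EUR × 0.97 = 2777.58 CHF
Implied rate CAD→CHF = 0.68 × 0.97 = 0.6596
= 2777.58 CHF

2777.58 CHF


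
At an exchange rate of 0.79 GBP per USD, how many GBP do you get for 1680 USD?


Amount × rate = 1680 × 0.79
= 1327.20 GBP

1327.20 GBP


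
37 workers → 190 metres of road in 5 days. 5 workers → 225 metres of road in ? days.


Days ∝ work / workers, so d₂ = d₁ × (m₁/m₂) × (w₂/w₁)
Workers factor (inverse): 37/5 = 7.4000
Work factor (direct): 225/190 ≈ 1.1842
d₂ = 5 × 37/5 × 225/190 = (5 × 37 × 225) / (5 × 190) = 41625/950
≈ 43.82 days

43.82 days


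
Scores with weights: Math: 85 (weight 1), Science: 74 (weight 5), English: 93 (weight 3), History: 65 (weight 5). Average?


Numerator = 85×1 + 74×5 + 93×3 + 65×5
= 85 + 370 + 279 + 325
= 1059
Total weight = 14
Weighted avg = 1059/14
= 75.64

75.64


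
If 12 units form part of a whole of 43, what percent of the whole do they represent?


Percentage = (part / whole) × 100
= (12 / 43) × 100
≈ 27.91%

27.91%


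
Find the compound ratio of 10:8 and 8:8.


Compound ratio = (10×8) : (8×8)
= 80:64
GCD = 16
= 5:4

5:4


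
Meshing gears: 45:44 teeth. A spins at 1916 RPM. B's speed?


Gear ratio = 45:44 = 45:44
RPM_B = RPM_A × (teeth_A / teeth_B)
= 1916 × (45/44)
= 1959.5 RPM

1959.5 RPM


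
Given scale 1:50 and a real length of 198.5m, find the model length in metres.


Model size = real / scale
= 198.5 / 50
= 3.9700 m

3.9700 m


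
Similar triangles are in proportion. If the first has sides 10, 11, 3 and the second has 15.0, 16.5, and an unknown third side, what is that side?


Scale factor = 15.0/10 = 1.5
Missing side = 3 × 1.5
= 4.5

4.5


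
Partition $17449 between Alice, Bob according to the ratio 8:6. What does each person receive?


Total parts = 8 + 6 = 14
Alice: 17449 × 8/14 = 9970.86
Bob: 17449 × 6/14 = 7478.14
= Alice: $9970.86, Bob: $7478.14

Alice: $9970.86, Bob: $7478.14


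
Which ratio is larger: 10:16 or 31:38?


10/16 = 0.6250
31/38 = 0.8158
0.6250 < 0.8158, so 10:16 is less
= 31:38

31:38


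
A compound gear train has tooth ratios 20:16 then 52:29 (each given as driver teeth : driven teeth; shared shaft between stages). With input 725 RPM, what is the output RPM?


Stage 1: RPM_B = RPM_A × t_A/t_B = 725 × 20/16 = 14500/16 = 906.25
B and C share a shaft → RPM_C = RPM_B
Stage 2: RPM_D = RPM_C × t_C/t_D = RPM_A × (t_A×t_C)/(t_B×t_D)
Overall ratio = (20×52)/(16×29) = 1040/464
RPM_D = 725 × 1040/464 = 754000/464
= 1625.00 RPM

1625.00 RPM


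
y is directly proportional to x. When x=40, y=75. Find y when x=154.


Direct proportion: y/x = constant
k = 75/40 = 1.8750
y₂ = k × 154 = 75 × 154 / 40 = 11550/40
= 288.75

288.75


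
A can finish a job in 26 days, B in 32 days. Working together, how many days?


Rate of A = 1/26 per day
Rate of B = 1/32 per day
Combined rate = 1/26 + 1/32 = 58/832 ≈ 0.0697 per day
Days = 1 / combined rate = 832/58
≈ 14.34 days

14.34 days


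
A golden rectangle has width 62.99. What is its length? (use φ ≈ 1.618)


φ = (1 + √5) / 2 ≈ 1.618
Length = width × φ = 62.99 × 1.618 = 101.91782
≈ 101.92

101.92


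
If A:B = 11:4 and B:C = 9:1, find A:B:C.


Match B: multiply A:B by 9 → 99:36
Multiply B:C by 4 → 36:4
Combined: 99:36:4
GCD = 1
= 99:36:4

99:36:4


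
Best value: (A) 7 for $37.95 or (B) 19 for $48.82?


Deal A: $37.95/7 = $5.4214/unit
Deal B: $48.82/19 = $2.5695/unit
B is cheaper per unit
= Deal B

Deal B


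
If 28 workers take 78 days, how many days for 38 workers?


Inverse proportion: x × y = constant
k = 28 × 78 = 2184
y₂ = k / 38 = 2184 / 38
= 57.47

57.47


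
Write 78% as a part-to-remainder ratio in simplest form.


78% means 78 parts out of 100; remainder = 22
Part : remainder = 78:22
GCD = 2
= 39:11

39:11


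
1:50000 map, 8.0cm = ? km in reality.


Real distance = map distance × scale
= 8.0cm × 50000
= 400000 cm = 4000.0 m
= 4.000 km

4.000 km


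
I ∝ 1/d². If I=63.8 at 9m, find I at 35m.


I₁d₁² = I₂d₂²
I₂ = I₁ × (d₁/d₂)²
= 63.8 × (9/35)²
= 63.8 × 81/1225
= 5167.8/1225
≈ 4.2186

4.2186


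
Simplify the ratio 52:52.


GCD(52, 52) = 52
52/52 : 52/52
= 1:1

1:1


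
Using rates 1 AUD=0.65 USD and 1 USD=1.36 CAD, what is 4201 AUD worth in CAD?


Step 1: 4201 AUD × 0.65 = 2730.65 USD
Step 2: 2730.65 USD × 1.36 = 3713.68 CAD
Implied rate AUD→CAD = 0.65 × 1.36 = 0.8840
= 3713.68 CAD

3713.68 CAD


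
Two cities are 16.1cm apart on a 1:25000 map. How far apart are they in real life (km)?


Real distance = map distance × scale
= 16.1cm × 25000
= 402500 cm = 4025.0 m
= 4.025 km

4.025 km


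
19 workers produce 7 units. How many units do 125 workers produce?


Direct proportion: y/x = constant
k = 7/19 ≈ 0.3684
y₂ = k × 125 = 7 × 125 / 19 = 875/19
≈ 46.05

46.05


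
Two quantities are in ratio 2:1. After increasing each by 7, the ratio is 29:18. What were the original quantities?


Let A = 2k, B = 1k.
(2k + 7) / (1k + 7) = 29/18
Cross-multiply: 18(2k + 7) = 29(1k + 7)
36k + 126 = 29k + 203
36k - 29k = 203 - 126
7k = 77
k = 77/7 = 11
A = 2×11 = 22, B = 1×11 = 11
= A = 22, B = 11

A = 22, B = 11


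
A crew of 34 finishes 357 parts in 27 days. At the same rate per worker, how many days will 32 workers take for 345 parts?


Days ∝ work / workers, so d₂ = d₁ × (m₁/m₂) × (w₂/w₁)
Workers factor (inverse): 34/32 = 1.0625
Work factor (direct): 345/357 ≈ 0.9664
d₂ = 27 × 34/32 × 345/357 = (27 × 34 × 345) / (32 × 357) = 316710/11424
≈ 27.72 days

27.72 days


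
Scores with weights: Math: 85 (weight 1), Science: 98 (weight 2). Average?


Numerator = 85×1 + 98×2
= 85 + 196
= 281
Total weight = 3
Weighted avg = 281/3
= 93.67

93.67


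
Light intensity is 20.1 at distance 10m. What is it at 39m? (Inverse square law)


I₁d₁² = I₂d₂²
I₂ = I₁ × (d₁/d₂)²
= 20.1 × (10/39)²
= 20.1 × 100/1521
= 2010/1521
≈ 1.3215

1.3215


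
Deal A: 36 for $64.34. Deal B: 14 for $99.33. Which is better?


Deal A: $64.34/36 = $1.7872/unit
Deal B: $99.33/14 = $7.0950/unit
A is cheaper per unit
= Deal A

Deal A


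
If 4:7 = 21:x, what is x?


Cross multiply: 4 × x = 7 × 21
4x = 147
x = 147 / 4
= 36.75

36.75


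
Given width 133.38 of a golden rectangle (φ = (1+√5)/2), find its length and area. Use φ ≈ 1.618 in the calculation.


φ = (1 + √5) / 2 ≈ 1.618
Length = width × φ = 133.38 × 1.618 = 215.80884
≈ 215.81
Area = width × length = 133.38 × 215.80884 = 28784.5830792 ≈ 28784.58
= Length: 215.81, Area: 28784.58

Length: 215.81, Area: 28784.58


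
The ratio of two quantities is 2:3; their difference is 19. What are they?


Let A = 2k, B = 3k.
3k - 2k = 19
1k = 19 → k = 19/1 = 19
A = 2×19 = 38, B = 3×19 = 57
= A = 38, B = 57

A = 38, B = 57


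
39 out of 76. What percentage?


Percentage = (part / whole) × 100
= (39 / 76) × 100
≈ 51.32%

51.32%


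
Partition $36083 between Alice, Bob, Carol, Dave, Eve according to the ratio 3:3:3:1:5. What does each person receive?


Total parts = 3 + 3 + 3 + 1 + 5 = 15
Alice: 36083 × 3/15 = 7216.60
Bob: 36083 × 3/15 = 7216.60
Carol: 36083 × 3/15 = 7216.60
Dave: 36083 × 1/15 = 2405.53
Eve: 36083 × 5/15 = 12027.67
= Alice: $7216.60, Bob: $7216.60, Carol: $7216.60, Dave: $2405.53, Eve: $12027.67

Alice: $7216.60, Bob: $7216.60, Carol: $7216.60, Dave: $2405.53, Eve: $12027.67


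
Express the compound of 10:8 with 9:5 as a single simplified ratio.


Compound ratio = (10×9) : (8×5)
= 90:40
GCD = 10
= 9:4

9:4


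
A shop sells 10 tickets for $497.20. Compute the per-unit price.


Unit rate = total / quantity
= 497.20 / 10
= $49.72 per unit

$49.72 per unit


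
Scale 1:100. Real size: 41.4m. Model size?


Model size = real / scale
= 41.4 / 100
= 0.4140 m

0.4140 m


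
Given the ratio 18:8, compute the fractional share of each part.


Total parts = 18 + 8 = 26
First part: 18/26 = 9/13
Second part: 8/26 = 4/13
= 9/13 and 4/13

9/13 and 4/13


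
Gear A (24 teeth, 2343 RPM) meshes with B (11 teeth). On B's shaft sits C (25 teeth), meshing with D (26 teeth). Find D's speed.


Stage 1: RPM_B = RPM_A × t_A/t_B = 2343 × 24/11 = 56232/11 = 5112.00
B and C share a shaft → RPM_C = RPM_B
Stage 2: RPM_D = RPM_C × t_C/t_D = RPM_A × (t_A×t_C)/(t_B×t_D)
Overall ratio = (24×25)/(11×26) = 600/286
RPM_D = 2343 × 600/286 = 1405800/286
≈ 4915.38 RPM

4915.38 RPM


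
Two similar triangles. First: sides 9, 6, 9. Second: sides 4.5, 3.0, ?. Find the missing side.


Scale factor = 4.5/9 = 0.5
Missing side = 9 × 0.5
= 4.5

4.5


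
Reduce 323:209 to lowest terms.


GCD(323, 209) = 19
323/19 : 209/19
= 17:11

17:11


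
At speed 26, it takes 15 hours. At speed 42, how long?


Inverse proportion: x × y = constant
k = 26 × 15 = 390
y₂ = k / 42 = 390 / 42
= 9.29

9.29


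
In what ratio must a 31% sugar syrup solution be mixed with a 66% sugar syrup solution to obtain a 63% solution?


Let x parts of 31% mix with y parts of 66%.
31x + 66y = 63(x + y)
31x + 66y = 63x + 63y
x(31 - 63) = y(63 - 66)
x/y = (66 - 63)/(63 - 31) = 3/32
Simplify: 3:32
= 3:32

3:32


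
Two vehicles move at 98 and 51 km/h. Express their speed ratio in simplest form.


Ratio = 98:51
GCD = 1
Simplified = 98:51
Time ratio (same distance) = 51:98
Speed ratio = 98:51

98:51


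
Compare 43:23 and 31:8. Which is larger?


43/23 = 1.8696
31/8 = 3.8750
1.8696 < 3.8750, so 43:23 is less
= 31:8

31:8


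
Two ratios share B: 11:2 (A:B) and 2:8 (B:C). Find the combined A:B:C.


Match B: multiply A:B by 2 → 22:4
Multiply B:C by 2 → 4:16
Combined: 22:4:16
GCD = 2
= 11:2:8

11:2:8


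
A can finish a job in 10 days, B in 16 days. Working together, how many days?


Rate of A = 1/10 per day
Rate of B = 1/16 per day
Combined rate = 1/10 + 1/16 = 26/160 = 0.1625 per day
Days = 1 / combined rate = 160/26
≈ 6.15 days

6.15 days


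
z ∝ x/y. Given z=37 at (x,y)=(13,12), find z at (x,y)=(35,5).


z = k·x/y
Solve for k using the known point: k = z·y/x = 37×12/13 = 444/13 ≈ 34.1538
Now evaluate at x=35, y=5:
z = k × 35 / 5 = (444 × 35) / (13 × 5) = 15540/65
≈ 239.0769

239.0769


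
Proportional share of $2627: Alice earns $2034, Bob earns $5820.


Total income = 2034 + 5820 = $7854
Alice: $2627 × 2034/7854 = $680.33
Bob: $2627 × 5820/7854 = $1946.67
= Alice: $680.33, Bob: $1946.67

Alice: $680.33, Bob: $1946.67


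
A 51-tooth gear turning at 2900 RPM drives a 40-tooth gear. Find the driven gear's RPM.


Gear ratio = 51:40 = 51:40
RPM_B = RPM_A × (teeth_A / teeth_B)
= 2900 × (51/40)
= 3697.5 RPM

3697.5 RPM


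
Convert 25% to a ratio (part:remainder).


25% means 25 parts out of 100; remainder = 75
Part : remainder = 25:75
GCD = 25
= 1:3

1:3


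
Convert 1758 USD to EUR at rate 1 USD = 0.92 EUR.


Amount × rate = 1758 × 0.92
= 1617.36 EUR

1617.36 EUR


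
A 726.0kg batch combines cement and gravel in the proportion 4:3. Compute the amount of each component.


Total parts = 4 + 3 = 7
cement: 726.0 × 4/7 = 414.9kg
gravel: 726.0 × 3/7 = 311.1kg
= 414.9kg and 311.1kg

414.9kg and 311.1kg


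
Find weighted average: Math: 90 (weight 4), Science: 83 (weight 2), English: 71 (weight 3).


Numerator = 90×4 + 83×2 + 71×3
= 360 + 166 + 213
= 739
Total weight = 9
Weighted avg = 739/9
= 82.11

82.11


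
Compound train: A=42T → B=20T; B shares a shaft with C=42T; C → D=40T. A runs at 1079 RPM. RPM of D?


Stage 1: RPM_B = RPM_A × t_A/t_B = 1079 × 42/20 = 45318/20 = 2265.90
B and C share a shaft → RPM_C = RPM_B
Stage 2: RPM_D = RPM_C × t_C/t_D = RPM_A × (t_A×t_C)/(t_B×t_D)
Overall ratio = (42×42)/(20×40) = 1764/800
RPM_D = 1079 × 1764/800 = 1903356/800
≈ 2379.20 RPM

2379.20 RPM


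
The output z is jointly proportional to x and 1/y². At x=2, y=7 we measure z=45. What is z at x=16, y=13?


z = k·x/y²
Solve for k using the known point: k = z·y²/x = 45×49/2 = 2205/2 = 1102.5000
Now evaluate at x=16, y=13:
z = k × 16 / 169 = (2205 × 16) / (2 × 169) = 35280/338
≈ 104.3787

104.3787


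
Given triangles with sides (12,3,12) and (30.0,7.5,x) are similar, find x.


Scale factor = 30.0/12 = 2.5
Missing side = 12 × 2.5
= 30.0

30.0


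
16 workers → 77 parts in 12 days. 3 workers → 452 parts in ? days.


Days ∝ work / workers, so d₂ = d₁ × (m₁/m₂) × (w₂/w₁)
Workers factor (inverse): 16/3 ≈ 5.3333
Work factor (direct): 452/77 ≈ 5.8701
d₂ = 12 × 16/3 × 452/77 = (12 × 16 × 452) / (3 × 77) = 86784/231
≈ 375.69 days

375.69 days


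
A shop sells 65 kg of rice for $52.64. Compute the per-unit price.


Unit rate = total / quantity
= 52.64 / 65
= $0.81 per unit

$0.81 per unit


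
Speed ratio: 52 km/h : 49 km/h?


Ratio = 52:49
GCD = 1
Simplified = 52:49
Time ratio (same distance) = 49:52
Speed ratio = 52:49

52:49


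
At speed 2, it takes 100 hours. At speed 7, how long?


Inverse proportion: x × y = constant
k = 2 × 100 = 200
y₂ = k / 7 = 200 / 7
= 28.57

28.57


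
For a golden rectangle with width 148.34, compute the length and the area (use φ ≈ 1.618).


φ = (1 + √5) / 2 ≈ 1.618
Length = width × φ = 148.34 × 1.618 = 240.01412
≈ 240.01
Area = width × length = 148.34 × 240.01412 = 35603.6945608 ≈ 35603.69
= Length: 240.01, Area: 35603.69

Length: 240.01, Area: 35603.69


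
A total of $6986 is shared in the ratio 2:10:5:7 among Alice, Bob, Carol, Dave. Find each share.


Total parts = 2 + 10 + 5 + 7 = 24
Alice: 6986 × 2/24 = 582.17
Bob: 6986 × 10/24 = 2910.83
Carol: 6986 × 5/24 = 1455.42
Dave: 6986 × 7/24 = 2037.58
= Alice: $582.17, Bob: $2910.83, Carol: $1455.42, Dave: $2037.58

Alice: $582.17, Bob: $2910.83, Carol: $1455.42, Dave: $2037.58


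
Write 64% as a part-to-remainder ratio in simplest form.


64% means 64 parts out of 100; remainder = 36
Part : remainder = 64:36
GCD = 4
= 16:9

16:9


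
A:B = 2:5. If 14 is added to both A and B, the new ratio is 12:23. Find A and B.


Let A = 2k, B = 5k.
(2k + 14) / (5k + 14) = 12/23
Cross-multiply: 23(2k + 14) = 12(5k + 14)
46k + 322 = 60k + 168
46k - 60k = 168 - 322
-14k = -154
k = -154/-14 = 11
A = 2×11 = 22, B = 5×11 = 55
= A = 22, B = 55

A = 22, B = 55


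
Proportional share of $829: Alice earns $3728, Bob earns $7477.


Total income = 3728 + 7477 = $11205
Alice: $829 × 3728/11205 = $275.82
Bob: $829 × 7477/11205 = $553.18
= Alice: $275.82, Bob: $553.18

Alice: $275.82, Bob: $553.18


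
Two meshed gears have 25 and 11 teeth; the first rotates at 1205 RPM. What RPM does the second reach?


Gear ratio = 25:11 = 25:11
RPM_B = RPM_A × (teeth_A / teeth_B)
= 1205 × (25/11)
= 2738.6 RPM

2738.6 RPM


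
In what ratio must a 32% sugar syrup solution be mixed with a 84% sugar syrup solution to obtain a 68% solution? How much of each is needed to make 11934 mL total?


Let x parts of 32% mix with y parts of 84%.
32x + 84y = 68(x + y)
32x + 84y = 68x + 68y
x(32 - 68) = y(68 - 84)
x/y = (84 - 68)/(68 - 32) = 16/36
Simplify: 4:9
Total parts = 13; one part = 11934/13 = 918.00 mL
32% solution: 4×918.00 = 3672.00 mL
84% solution: 9×918.00 = 8262.00 mL
= ratio 4:9; 3672.00 mL and 8262.00 mL

ratio 4:9; 3672.00 mL and 8262.00 mL


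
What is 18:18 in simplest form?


GCD(18, 18) = 18
18/18 : 18/18
= 1:1

1:1


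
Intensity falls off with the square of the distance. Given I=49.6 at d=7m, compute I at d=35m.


I₁d₁² = I₂d₂²
I₂ = I₁ × (d₁/d₂)²
= 49.6 × (7/35)²
= 49.6 × 49/1225
= 2430.4/1225
= 1.9840

1.9840


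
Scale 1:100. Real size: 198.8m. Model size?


Model size = real / scale
= 198.8 / 100
= 1.9880 m

1.9880 m


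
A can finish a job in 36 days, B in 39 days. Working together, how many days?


Rate of A = 1/36 per day
Rate of B = 1/39 per day
Combined rate = 1/36 + 1/39 = 75/1404 ≈ 0.0534 per day
Days = 1 / combined rate = 1404/75
= 18.72 days

18.72 days


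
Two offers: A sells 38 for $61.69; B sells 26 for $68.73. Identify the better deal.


Deal A: $61.69/38 = $1.6234/unit
Deal B: $68.73/26 = $2.6435/unit
A is cheaper per unit
= Deal A

Deal A


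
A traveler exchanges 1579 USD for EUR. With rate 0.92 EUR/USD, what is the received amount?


Amount × rate = 1579 × 0.92
= 1452.68 EUR

1452.68 EUR


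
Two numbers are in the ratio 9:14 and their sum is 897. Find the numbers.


Let A = 9k, B = 14k.
9k + 14k = 897
23k = 897 → k = 897/23 = 39
A = 9×39 = 351, B = 14×39 = 546
= A = 351, B = 546

A = 351, B = 546


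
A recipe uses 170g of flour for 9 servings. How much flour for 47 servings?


Direct proportion: y/x = constant
k = 170/9 ≈ 18.8889
y₂ = k × 47 = 170 × 47 / 9 = 7990/9
≈ 887.78

887.78


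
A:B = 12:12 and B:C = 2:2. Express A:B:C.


Match B: multiply A:B by 2 → 24:24
Multiply B:C by 12 → 24:24
Combined: 24:24:24
GCD = 24
= 1:1:1

1:1:1


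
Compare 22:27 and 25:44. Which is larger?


22/27 = 0.8148
25/44 = 0.5682
0.8148 > 0.5682, so 22:27 is greater
= 22:27

22:27


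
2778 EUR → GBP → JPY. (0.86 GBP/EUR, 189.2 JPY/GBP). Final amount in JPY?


Step 1: 2778 EUR × 0.86 = 2389.08 GBP
Step 2: 2389.08 GBP × 189.2 = 452013.94 JPY
Implied rate EUR→JPY = 0.86 × 189.2 = 162.7120
= 452013.94 JPY

452013.94 JPY


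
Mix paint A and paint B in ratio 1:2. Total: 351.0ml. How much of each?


Total parts = 1 + 2 = 3
paint A: 351.0 × 1/3 = 117.0ml
paint B: 351.0 × 2/3 = 234.0ml
= 117.0ml and 234.0ml

117.0ml and 234.0ml


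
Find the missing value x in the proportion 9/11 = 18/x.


Cross multiply: 9 × x = 11 × 18
9x = 198
x = 198 / 9
= 22.00

22.00


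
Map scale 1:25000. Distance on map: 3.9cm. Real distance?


Real distance = map distance × scale
= 3.9cm × 25000
= 97500 cm = 975.0 m
= 0.975 km

0.975 km


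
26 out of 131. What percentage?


Percentage = (part / whole) × 100
= (26 / 131) × 100
≈ 19.85%

19.85%


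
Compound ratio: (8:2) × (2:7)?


Compound ratio = (8×2) : (2×7)
= 16:14
GCD = 2
= 8:7

8:7


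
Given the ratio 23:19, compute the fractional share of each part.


Total parts = 23 + 19 = 42
First part: 23/42 = 23/42
Second part: 19/42 = 19/42
= 23/42 and 19/42

23/42 and 19/42


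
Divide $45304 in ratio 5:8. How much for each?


Total parts = 5 + 8 = 13
Part 1: 45304 × 5/13 = 17424.62
Part 2: 45304 × 8/13 = 27879.38
= Part 1: $17424.62, Part 2: $27879.38

Part 1: $17424.62, Part 2: $27879.38


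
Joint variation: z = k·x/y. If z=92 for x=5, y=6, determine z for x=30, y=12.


z = k·x/y
Solve for k using the known point: k = z·y/x = 92×6/5 = 552/5 = 110.4000
Now evaluate at x=30, y=12:
z = k × 30 / 12 = (552 × 30) / (5 × 12) = 16560/60
= 276.0000

276.0000


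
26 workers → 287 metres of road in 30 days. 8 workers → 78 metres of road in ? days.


Days ∝ work / workers, so d₂ = d₁ × (m₁/m₂) × (w₂/w₁)
Workers factor (inverse): 26/8 = 3.2500
Work factor (direct): 78/287 ≈ 0.2718
d₂ = 30 × 26/8 × 78/287 = (30 × 26 × 78) / (8 × 287) = 60840/2296
≈ 26.50 days

26.50 days


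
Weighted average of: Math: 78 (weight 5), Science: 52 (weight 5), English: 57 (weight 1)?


Numerator = 78×5 + 52×5 + 57×1
= 390 + 260 + 57
= 707
Total weight = 11
Weighted avg = 707/11
= 64.27

64.27


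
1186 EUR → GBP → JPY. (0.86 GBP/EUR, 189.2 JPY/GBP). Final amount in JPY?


Step 1: 1186 EUR × 0.86 = 1019.96 GBP
Step 2: 1019.96 GBP × 189.2 = 192976.43 JPY
Implied rate EUR→JPY = 0.86 × 189.2 = 162.7120
= 192976.43 JPY

192976.43 JPY


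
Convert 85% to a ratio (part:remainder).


85% means 85 parts out of 100; remainder = 15
Part : remainder = 85:15
GCD = 5
= 17:3

17:3


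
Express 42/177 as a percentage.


Percentage = (part / whole) × 100
= (42 / 177) × 100
≈ 23.73%

23.73%


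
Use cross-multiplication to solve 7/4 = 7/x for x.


Cross multiply: 7 × x = 4 × 7
7x = 28
x = 28 / 7
= 4.00

4.00


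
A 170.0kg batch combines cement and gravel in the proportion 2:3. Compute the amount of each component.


Total parts = 2 + 3 = 5
cement: 170.0 × 2/5 = 68.0kg
gravel: 170.0 × 3/5 = 102.0kg
= 68.0kg and 102.0kg

68.0kg and 102.0kg


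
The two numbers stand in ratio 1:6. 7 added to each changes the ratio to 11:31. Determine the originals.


Let A = 1k, B = 6k.
(1k + 7) / (6k + 7) = 11/31
Cross-multiply: 31(1k + 7) = 11(6k + 7)
31k + 217 = 66k + 77
31k - 66k = 77 - 217
-35k = -140
k = -140/-35 = 4
A = 1×4 = 4, B = 6×4 = 24
= A = 4, B = 24

A = 4, B = 24


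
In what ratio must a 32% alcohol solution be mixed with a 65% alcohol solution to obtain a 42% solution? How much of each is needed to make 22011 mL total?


Let x parts of 32% mix with y parts of 65%.
32x + 65y = 42(x + y)
32x + 65y = 42x + 42y
x(32 - 42) = y(42 - 65)
x/y = (65 - 42)/(42 - 32) = 23/10
Simplify: 23:10
Total parts = 33; one part = 22011/33 = 667.00 mL
32% solution: 23×667.00 = 15341.00 mL
65% solution: 10×667.00 = 6670.00 mL
= ratio 23:10; 15341.00 mL and 6670.00 mL

ratio 23:10; 15341.00 mL and 6670.00 mL
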